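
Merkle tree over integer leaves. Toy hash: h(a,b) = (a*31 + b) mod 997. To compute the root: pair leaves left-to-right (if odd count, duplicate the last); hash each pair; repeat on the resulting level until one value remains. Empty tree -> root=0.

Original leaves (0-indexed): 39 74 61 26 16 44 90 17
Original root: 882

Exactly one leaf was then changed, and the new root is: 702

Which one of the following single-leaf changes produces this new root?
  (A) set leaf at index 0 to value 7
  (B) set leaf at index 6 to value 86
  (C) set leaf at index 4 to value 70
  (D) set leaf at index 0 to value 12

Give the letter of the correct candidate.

Original leaves: [39, 74, 61, 26, 16, 44, 90, 17]
Target new root: 702
Try each candidate change and compute the resulting root:
Candidate A: set leaf[0] = 7 -> leaves = [7, 74, 61, 26, 16, 44, 90, 17]
  L0: [7, 74, 61, 26, 16, 44, 90, 17]
  L1: h(7,74)=(7*31+74)%997=291 h(61,26)=(61*31+26)%997=920 h(16,44)=(16*31+44)%997=540 h(90,17)=(90*31+17)%997=813 -> [291, 920, 540, 813]
  L2: h(291,920)=(291*31+920)%997=968 h(540,813)=(540*31+813)%997=604 -> [968, 604]
  L3: h(968,604)=(968*31+604)%997=702 -> [702]
  root = 702 == target 702  ** MATCH **
Candidate B: set leaf[6] = 86 -> leaves = [39, 74, 61, 26, 16, 44, 86, 17]
  L0: [39, 74, 61, 26, 16, 44, 86, 17]
  L1: h(39,74)=(39*31+74)%997=286 h(61,26)=(61*31+26)%997=920 h(16,44)=(16*31+44)%997=540 h(86,17)=(86*31+17)%997=689 -> [286, 920, 540, 689]
  L2: h(286,920)=(286*31+920)%997=813 h(540,689)=(540*31+689)%997=480 -> [813, 480]
  L3: h(813,480)=(813*31+480)%997=758 -> [758]
  root = 758 != target 702
Candidate C: set leaf[4] = 70 -> leaves = [39, 74, 61, 26, 70, 44, 90, 17]
  L0: [39, 74, 61, 26, 70, 44, 90, 17]
  L1: h(39,74)=(39*31+74)%997=286 h(61,26)=(61*31+26)%997=920 h(70,44)=(70*31+44)%997=220 h(90,17)=(90*31+17)%997=813 -> [286, 920, 220, 813]
  L2: h(286,920)=(286*31+920)%997=813 h(220,813)=(220*31+813)%997=654 -> [813, 654]
  L3: h(813,654)=(813*31+654)%997=932 -> [932]
  root = 932 != target 702
Candidate D: set leaf[0] = 12 -> leaves = [12, 74, 61, 26, 16, 44, 90, 17]
  L0: [12, 74, 61, 26, 16, 44, 90, 17]
  L1: h(12,74)=(12*31+74)%997=446 h(61,26)=(61*31+26)%997=920 h(16,44)=(16*31+44)%997=540 h(90,17)=(90*31+17)%997=813 -> [446, 920, 540, 813]
  L2: h(446,920)=(446*31+920)%997=788 h(540,813)=(540*31+813)%997=604 -> [788, 604]
  L3: h(788,604)=(788*31+604)%997=107 -> [107]
  root = 107 != target 702
Candidate A produces the target root.

Answer: A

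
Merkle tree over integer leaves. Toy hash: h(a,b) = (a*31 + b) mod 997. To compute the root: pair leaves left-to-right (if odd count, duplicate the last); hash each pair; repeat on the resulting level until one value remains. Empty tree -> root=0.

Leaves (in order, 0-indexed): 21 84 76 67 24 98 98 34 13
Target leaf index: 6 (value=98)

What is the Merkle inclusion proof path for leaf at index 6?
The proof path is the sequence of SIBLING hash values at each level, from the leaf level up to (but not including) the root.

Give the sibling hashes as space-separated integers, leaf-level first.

Answer: 34 842 283 265

Derivation:
L0 (leaves): [21, 84, 76, 67, 24, 98, 98, 34, 13], target index=6
L1: h(21,84)=(21*31+84)%997=735 [pair 0] h(76,67)=(76*31+67)%997=429 [pair 1] h(24,98)=(24*31+98)%997=842 [pair 2] h(98,34)=(98*31+34)%997=81 [pair 3] h(13,13)=(13*31+13)%997=416 [pair 4] -> [735, 429, 842, 81, 416]
  Sibling for proof at L0: 34
L2: h(735,429)=(735*31+429)%997=283 [pair 0] h(842,81)=(842*31+81)%997=261 [pair 1] h(416,416)=(416*31+416)%997=351 [pair 2] -> [283, 261, 351]
  Sibling for proof at L1: 842
L3: h(283,261)=(283*31+261)%997=61 [pair 0] h(351,351)=(351*31+351)%997=265 [pair 1] -> [61, 265]
  Sibling for proof at L2: 283
L4: h(61,265)=(61*31+265)%997=162 [pair 0] -> [162]
  Sibling for proof at L3: 265
Root: 162
Proof path (sibling hashes from leaf to root): [34, 842, 283, 265]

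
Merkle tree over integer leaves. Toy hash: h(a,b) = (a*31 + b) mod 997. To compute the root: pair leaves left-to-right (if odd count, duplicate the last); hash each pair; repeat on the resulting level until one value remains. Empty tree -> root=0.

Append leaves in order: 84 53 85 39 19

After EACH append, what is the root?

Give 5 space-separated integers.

Answer: 84 663 342 296 716

Derivation:
After append 84 (leaves=[84]):
  L0: [84]
  root=84
After append 53 (leaves=[84, 53]):
  L0: [84, 53]
  L1: h(84,53)=(84*31+53)%997=663 -> [663]
  root=663
After append 85 (leaves=[84, 53, 85]):
  L0: [84, 53, 85]
  L1: h(84,53)=(84*31+53)%997=663 h(85,85)=(85*31+85)%997=726 -> [663, 726]
  L2: h(663,726)=(663*31+726)%997=342 -> [342]
  root=342
After append 39 (leaves=[84, 53, 85, 39]):
  L0: [84, 53, 85, 39]
  L1: h(84,53)=(84*31+53)%997=663 h(85,39)=(85*31+39)%997=680 -> [663, 680]
  L2: h(663,680)=(663*31+680)%997=296 -> [296]
  root=296
After append 19 (leaves=[84, 53, 85, 39, 19]):
  L0: [84, 53, 85, 39, 19]
  L1: h(84,53)=(84*31+53)%997=663 h(85,39)=(85*31+39)%997=680 h(19,19)=(19*31+19)%997=608 -> [663, 680, 608]
  L2: h(663,680)=(663*31+680)%997=296 h(608,608)=(608*31+608)%997=513 -> [296, 513]
  L3: h(296,513)=(296*31+513)%997=716 -> [716]
  root=716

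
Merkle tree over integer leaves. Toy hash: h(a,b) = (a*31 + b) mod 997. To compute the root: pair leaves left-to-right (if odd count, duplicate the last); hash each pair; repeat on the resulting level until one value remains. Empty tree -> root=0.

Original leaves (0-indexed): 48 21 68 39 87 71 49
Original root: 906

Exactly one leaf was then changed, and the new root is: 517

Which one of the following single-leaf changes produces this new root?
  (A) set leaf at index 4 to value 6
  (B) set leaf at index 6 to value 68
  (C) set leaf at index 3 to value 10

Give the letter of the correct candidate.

Answer: B

Derivation:
Original leaves: [48, 21, 68, 39, 87, 71, 49]
Target new root: 517
Try each candidate change and compute the resulting root:
Candidate A: set leaf[4] = 6 -> leaves = [48, 21, 68, 39, 6, 71, 49]
  L0: [48, 21, 68, 39, 6, 71, 49]
  L1: h(48,21)=(48*31+21)%997=512 h(68,39)=(68*31+39)%997=153 h(6,71)=(6*31+71)%997=257 h(49,49)=(49*31+49)%997=571 -> [512, 153, 257, 571]
  L2: h(512,153)=(512*31+153)%997=73 h(257,571)=(257*31+571)%997=562 -> [73, 562]
  L3: h(73,562)=(73*31+562)%997=831 -> [831]
  root = 831 != target 517
Candidate B: set leaf[6] = 68 -> leaves = [48, 21, 68, 39, 87, 71, 68]
  L0: [48, 21, 68, 39, 87, 71, 68]
  L1: h(48,21)=(48*31+21)%997=512 h(68,39)=(68*31+39)%997=153 h(87,71)=(87*31+71)%997=774 h(68,68)=(68*31+68)%997=182 -> [512, 153, 774, 182]
  L2: h(512,153)=(512*31+153)%997=73 h(774,182)=(774*31+182)%997=248 -> [73, 248]
  L3: h(73,248)=(73*31+248)%997=517 -> [517]
  root = 517 == target 517  ** MATCH **
Candidate C: set leaf[3] = 10 -> leaves = [48, 21, 68, 10, 87, 71, 49]
  L0: [48, 21, 68, 10, 87, 71, 49]
  L1: h(48,21)=(48*31+21)%997=512 h(68,10)=(68*31+10)%997=124 h(87,71)=(87*31+71)%997=774 h(49,49)=(49*31+49)%997=571 -> [512, 124, 774, 571]
  L2: h(512,124)=(512*31+124)%997=44 h(774,571)=(774*31+571)%997=637 -> [44, 637]
  L3: h(44,637)=(44*31+637)%997=7 -> [7]
  root = 7 != target 517
Candidate B produces the target root.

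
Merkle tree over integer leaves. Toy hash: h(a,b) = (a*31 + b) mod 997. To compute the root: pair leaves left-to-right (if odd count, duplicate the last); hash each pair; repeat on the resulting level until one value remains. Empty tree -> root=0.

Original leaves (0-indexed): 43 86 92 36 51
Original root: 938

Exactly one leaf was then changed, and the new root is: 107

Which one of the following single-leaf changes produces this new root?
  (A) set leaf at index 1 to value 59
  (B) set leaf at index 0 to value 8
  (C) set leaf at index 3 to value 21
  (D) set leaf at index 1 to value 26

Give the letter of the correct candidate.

Answer: D

Derivation:
Original leaves: [43, 86, 92, 36, 51]
Target new root: 107
Try each candidate change and compute the resulting root:
Candidate A: set leaf[1] = 59 -> leaves = [43, 59, 92, 36, 51]
  L0: [43, 59, 92, 36, 51]
  L1: h(43,59)=(43*31+59)%997=395 h(92,36)=(92*31+36)%997=894 h(51,51)=(51*31+51)%997=635 -> [395, 894, 635]
  L2: h(395,894)=(395*31+894)%997=178 h(635,635)=(635*31+635)%997=380 -> [178, 380]
  L3: h(178,380)=(178*31+380)%997=913 -> [913]
  root = 913 != target 107
Candidate B: set leaf[0] = 8 -> leaves = [8, 86, 92, 36, 51]
  L0: [8, 86, 92, 36, 51]
  L1: h(8,86)=(8*31+86)%997=334 h(92,36)=(92*31+36)%997=894 h(51,51)=(51*31+51)%997=635 -> [334, 894, 635]
  L2: h(334,894)=(334*31+894)%997=281 h(635,635)=(635*31+635)%997=380 -> [281, 380]
  L3: h(281,380)=(281*31+380)%997=118 -> [118]
  root = 118 != target 107
Candidate C: set leaf[3] = 21 -> leaves = [43, 86, 92, 21, 51]
  L0: [43, 86, 92, 21, 51]
  L1: h(43,86)=(43*31+86)%997=422 h(92,21)=(92*31+21)%997=879 h(51,51)=(51*31+51)%997=635 -> [422, 879, 635]
  L2: h(422,879)=(422*31+879)%997=3 h(635,635)=(635*31+635)%997=380 -> [3, 380]
  L3: h(3,380)=(3*31+380)%997=473 -> [473]
  root = 473 != target 107
Candidate D: set leaf[1] = 26 -> leaves = [43, 26, 92, 36, 51]
  L0: [43, 26, 92, 36, 51]
  L1: h(43,26)=(43*31+26)%997=362 h(92,36)=(92*31+36)%997=894 h(51,51)=(51*31+51)%997=635 -> [362, 894, 635]
  L2: h(362,894)=(362*31+894)%997=152 h(635,635)=(635*31+635)%997=380 -> [152, 380]
  L3: h(152,380)=(152*31+380)%997=107 -> [107]
  root = 107 == target 107  ** MATCH **
Candidate D produces the target root.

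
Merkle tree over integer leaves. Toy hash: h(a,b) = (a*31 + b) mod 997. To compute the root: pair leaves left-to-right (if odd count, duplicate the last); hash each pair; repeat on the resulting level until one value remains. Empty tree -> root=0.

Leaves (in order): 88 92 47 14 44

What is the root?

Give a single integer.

Answer: 104

Derivation:
L0: [88, 92, 47, 14, 44]
L1: h(88,92)=(88*31+92)%997=826 h(47,14)=(47*31+14)%997=474 h(44,44)=(44*31+44)%997=411 -> [826, 474, 411]
L2: h(826,474)=(826*31+474)%997=158 h(411,411)=(411*31+411)%997=191 -> [158, 191]
L3: h(158,191)=(158*31+191)%997=104 -> [104]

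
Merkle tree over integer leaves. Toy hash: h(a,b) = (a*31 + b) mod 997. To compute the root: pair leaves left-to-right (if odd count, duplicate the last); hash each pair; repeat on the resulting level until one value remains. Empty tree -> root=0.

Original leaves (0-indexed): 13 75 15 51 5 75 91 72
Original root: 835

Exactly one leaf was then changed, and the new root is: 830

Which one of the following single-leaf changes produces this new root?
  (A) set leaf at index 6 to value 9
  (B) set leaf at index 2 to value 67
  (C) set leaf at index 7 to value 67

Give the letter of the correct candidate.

Answer: C

Derivation:
Original leaves: [13, 75, 15, 51, 5, 75, 91, 72]
Target new root: 830
Try each candidate change and compute the resulting root:
Candidate A: set leaf[6] = 9 -> leaves = [13, 75, 15, 51, 5, 75, 9, 72]
  L0: [13, 75, 15, 51, 5, 75, 9, 72]
  L1: h(13,75)=(13*31+75)%997=478 h(15,51)=(15*31+51)%997=516 h(5,75)=(5*31+75)%997=230 h(9,72)=(9*31+72)%997=351 -> [478, 516, 230, 351]
  L2: h(478,516)=(478*31+516)%997=379 h(230,351)=(230*31+351)%997=502 -> [379, 502]
  L3: h(379,502)=(379*31+502)%997=287 -> [287]
  root = 287 != target 830
Candidate B: set leaf[2] = 67 -> leaves = [13, 75, 67, 51, 5, 75, 91, 72]
  L0: [13, 75, 67, 51, 5, 75, 91, 72]
  L1: h(13,75)=(13*31+75)%997=478 h(67,51)=(67*31+51)%997=134 h(5,75)=(5*31+75)%997=230 h(91,72)=(91*31+72)%997=899 -> [478, 134, 230, 899]
  L2: h(478,134)=(478*31+134)%997=994 h(230,899)=(230*31+899)%997=53 -> [994, 53]
  L3: h(994,53)=(994*31+53)%997=957 -> [957]
  root = 957 != target 830
Candidate C: set leaf[7] = 67 -> leaves = [13, 75, 15, 51, 5, 75, 91, 67]
  L0: [13, 75, 15, 51, 5, 75, 91, 67]
  L1: h(13,75)=(13*31+75)%997=478 h(15,51)=(15*31+51)%997=516 h(5,75)=(5*31+75)%997=230 h(91,67)=(91*31+67)%997=894 -> [478, 516, 230, 894]
  L2: h(478,516)=(478*31+516)%997=379 h(230,894)=(230*31+894)%997=48 -> [379, 48]
  L3: h(379,48)=(379*31+48)%997=830 -> [830]
  root = 830 == target 830  ** MATCH **
Candidate C produces the target root.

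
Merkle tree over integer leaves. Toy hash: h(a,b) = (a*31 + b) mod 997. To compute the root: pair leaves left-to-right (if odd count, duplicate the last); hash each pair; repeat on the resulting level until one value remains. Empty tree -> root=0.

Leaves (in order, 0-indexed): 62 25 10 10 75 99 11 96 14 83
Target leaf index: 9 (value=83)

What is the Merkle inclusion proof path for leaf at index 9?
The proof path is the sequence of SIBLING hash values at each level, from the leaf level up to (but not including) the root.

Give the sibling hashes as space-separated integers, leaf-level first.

Answer: 14 517 592 454

Derivation:
L0 (leaves): [62, 25, 10, 10, 75, 99, 11, 96, 14, 83], target index=9
L1: h(62,25)=(62*31+25)%997=950 [pair 0] h(10,10)=(10*31+10)%997=320 [pair 1] h(75,99)=(75*31+99)%997=430 [pair 2] h(11,96)=(11*31+96)%997=437 [pair 3] h(14,83)=(14*31+83)%997=517 [pair 4] -> [950, 320, 430, 437, 517]
  Sibling for proof at L0: 14
L2: h(950,320)=(950*31+320)%997=857 [pair 0] h(430,437)=(430*31+437)%997=806 [pair 1] h(517,517)=(517*31+517)%997=592 [pair 2] -> [857, 806, 592]
  Sibling for proof at L1: 517
L3: h(857,806)=(857*31+806)%997=454 [pair 0] h(592,592)=(592*31+592)%997=1 [pair 1] -> [454, 1]
  Sibling for proof at L2: 592
L4: h(454,1)=(454*31+1)%997=117 [pair 0] -> [117]
  Sibling for proof at L3: 454
Root: 117
Proof path (sibling hashes from leaf to root): [14, 517, 592, 454]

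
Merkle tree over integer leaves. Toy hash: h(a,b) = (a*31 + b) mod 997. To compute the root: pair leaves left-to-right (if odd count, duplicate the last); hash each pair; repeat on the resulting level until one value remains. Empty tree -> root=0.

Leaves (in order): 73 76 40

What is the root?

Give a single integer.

L0: [73, 76, 40]
L1: h(73,76)=(73*31+76)%997=345 h(40,40)=(40*31+40)%997=283 -> [345, 283]
L2: h(345,283)=(345*31+283)%997=11 -> [11]

Answer: 11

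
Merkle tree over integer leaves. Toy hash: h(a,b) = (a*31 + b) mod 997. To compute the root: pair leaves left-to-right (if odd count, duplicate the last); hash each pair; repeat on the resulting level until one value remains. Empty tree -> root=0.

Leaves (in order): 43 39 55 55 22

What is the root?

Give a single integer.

Answer: 777

Derivation:
L0: [43, 39, 55, 55, 22]
L1: h(43,39)=(43*31+39)%997=375 h(55,55)=(55*31+55)%997=763 h(22,22)=(22*31+22)%997=704 -> [375, 763, 704]
L2: h(375,763)=(375*31+763)%997=424 h(704,704)=(704*31+704)%997=594 -> [424, 594]
L3: h(424,594)=(424*31+594)%997=777 -> [777]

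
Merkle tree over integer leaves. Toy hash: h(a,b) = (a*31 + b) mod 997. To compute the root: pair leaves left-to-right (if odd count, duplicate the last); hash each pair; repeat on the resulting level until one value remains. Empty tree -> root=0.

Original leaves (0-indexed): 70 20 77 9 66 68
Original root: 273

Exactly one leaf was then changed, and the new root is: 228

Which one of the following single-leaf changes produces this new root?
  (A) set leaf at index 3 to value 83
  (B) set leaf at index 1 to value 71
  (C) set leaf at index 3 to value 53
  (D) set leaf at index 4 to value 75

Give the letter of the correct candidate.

Original leaves: [70, 20, 77, 9, 66, 68]
Target new root: 228
Try each candidate change and compute the resulting root:
Candidate A: set leaf[3] = 83 -> leaves = [70, 20, 77, 83, 66, 68]
  L0: [70, 20, 77, 83, 66, 68]
  L1: h(70,20)=(70*31+20)%997=196 h(77,83)=(77*31+83)%997=476 h(66,68)=(66*31+68)%997=120 -> [196, 476, 120]
  L2: h(196,476)=(196*31+476)%997=570 h(120,120)=(120*31+120)%997=849 -> [570, 849]
  L3: h(570,849)=(570*31+849)%997=573 -> [573]
  root = 573 != target 228
Candidate B: set leaf[1] = 71 -> leaves = [70, 71, 77, 9, 66, 68]
  L0: [70, 71, 77, 9, 66, 68]
  L1: h(70,71)=(70*31+71)%997=247 h(77,9)=(77*31+9)%997=402 h(66,68)=(66*31+68)%997=120 -> [247, 402, 120]
  L2: h(247,402)=(247*31+402)%997=83 h(120,120)=(120*31+120)%997=849 -> [83, 849]
  L3: h(83,849)=(83*31+849)%997=431 -> [431]
  root = 431 != target 228
Candidate C: set leaf[3] = 53 -> leaves = [70, 20, 77, 53, 66, 68]
  L0: [70, 20, 77, 53, 66, 68]
  L1: h(70,20)=(70*31+20)%997=196 h(77,53)=(77*31+53)%997=446 h(66,68)=(66*31+68)%997=120 -> [196, 446, 120]
  L2: h(196,446)=(196*31+446)%997=540 h(120,120)=(120*31+120)%997=849 -> [540, 849]
  L3: h(540,849)=(540*31+849)%997=640 -> [640]
  root = 640 != target 228
Candidate D: set leaf[4] = 75 -> leaves = [70, 20, 77, 9, 75, 68]
  L0: [70, 20, 77, 9, 75, 68]
  L1: h(70,20)=(70*31+20)%997=196 h(77,9)=(77*31+9)%997=402 h(75,68)=(75*31+68)%997=399 -> [196, 402, 399]
  L2: h(196,402)=(196*31+402)%997=496 h(399,399)=(399*31+399)%997=804 -> [496, 804]
  L3: h(496,804)=(496*31+804)%997=228 -> [228]
  root = 228 == target 228  ** MATCH **
Candidate D produces the target root.

Answer: D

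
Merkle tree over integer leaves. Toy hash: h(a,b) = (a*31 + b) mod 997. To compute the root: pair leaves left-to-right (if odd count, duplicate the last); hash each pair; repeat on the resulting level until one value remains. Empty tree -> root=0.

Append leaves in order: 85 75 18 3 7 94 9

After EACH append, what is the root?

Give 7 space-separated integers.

After append 85 (leaves=[85]):
  L0: [85]
  root=85
After append 75 (leaves=[85, 75]):
  L0: [85, 75]
  L1: h(85,75)=(85*31+75)%997=716 -> [716]
  root=716
After append 18 (leaves=[85, 75, 18]):
  L0: [85, 75, 18]
  L1: h(85,75)=(85*31+75)%997=716 h(18,18)=(18*31+18)%997=576 -> [716, 576]
  L2: h(716,576)=(716*31+576)%997=838 -> [838]
  root=838
After append 3 (leaves=[85, 75, 18, 3]):
  L0: [85, 75, 18, 3]
  L1: h(85,75)=(85*31+75)%997=716 h(18,3)=(18*31+3)%997=561 -> [716, 561]
  L2: h(716,561)=(716*31+561)%997=823 -> [823]
  root=823
After append 7 (leaves=[85, 75, 18, 3, 7]):
  L0: [85, 75, 18, 3, 7]
  L1: h(85,75)=(85*31+75)%997=716 h(18,3)=(18*31+3)%997=561 h(7,7)=(7*31+7)%997=224 -> [716, 561, 224]
  L2: h(716,561)=(716*31+561)%997=823 h(224,224)=(224*31+224)%997=189 -> [823, 189]
  L3: h(823,189)=(823*31+189)%997=777 -> [777]
  root=777
After append 94 (leaves=[85, 75, 18, 3, 7, 94]):
  L0: [85, 75, 18, 3, 7, 94]
  L1: h(85,75)=(85*31+75)%997=716 h(18,3)=(18*31+3)%997=561 h(7,94)=(7*31+94)%997=311 -> [716, 561, 311]
  L2: h(716,561)=(716*31+561)%997=823 h(311,311)=(311*31+311)%997=979 -> [823, 979]
  L3: h(823,979)=(823*31+979)%997=570 -> [570]
  root=570
After append 9 (leaves=[85, 75, 18, 3, 7, 94, 9]):
  L0: [85, 75, 18, 3, 7, 94, 9]
  L1: h(85,75)=(85*31+75)%997=716 h(18,3)=(18*31+3)%997=561 h(7,94)=(7*31+94)%997=311 h(9,9)=(9*31+9)%997=288 -> [716, 561, 311, 288]
  L2: h(716,561)=(716*31+561)%997=823 h(311,288)=(311*31+288)%997=956 -> [823, 956]
  L3: h(823,956)=(823*31+956)%997=547 -> [547]
  root=547

Answer: 85 716 838 823 777 570 547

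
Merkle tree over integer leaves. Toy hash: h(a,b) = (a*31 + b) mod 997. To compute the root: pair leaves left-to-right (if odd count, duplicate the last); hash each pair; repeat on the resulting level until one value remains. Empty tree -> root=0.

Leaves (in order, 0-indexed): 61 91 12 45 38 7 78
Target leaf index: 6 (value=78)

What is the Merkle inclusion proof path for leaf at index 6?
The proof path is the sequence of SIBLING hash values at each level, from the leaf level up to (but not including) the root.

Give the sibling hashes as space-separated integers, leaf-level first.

Answer: 78 188 45

Derivation:
L0 (leaves): [61, 91, 12, 45, 38, 7, 78], target index=6
L1: h(61,91)=(61*31+91)%997=985 [pair 0] h(12,45)=(12*31+45)%997=417 [pair 1] h(38,7)=(38*31+7)%997=188 [pair 2] h(78,78)=(78*31+78)%997=502 [pair 3] -> [985, 417, 188, 502]
  Sibling for proof at L0: 78
L2: h(985,417)=(985*31+417)%997=45 [pair 0] h(188,502)=(188*31+502)%997=348 [pair 1] -> [45, 348]
  Sibling for proof at L1: 188
L3: h(45,348)=(45*31+348)%997=746 [pair 0] -> [746]
  Sibling for proof at L2: 45
Root: 746
Proof path (sibling hashes from leaf to root): [78, 188, 45]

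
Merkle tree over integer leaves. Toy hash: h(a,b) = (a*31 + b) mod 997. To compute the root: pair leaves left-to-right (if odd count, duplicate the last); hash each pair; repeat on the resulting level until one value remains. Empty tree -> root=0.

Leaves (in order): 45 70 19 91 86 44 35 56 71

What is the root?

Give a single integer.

L0: [45, 70, 19, 91, 86, 44, 35, 56, 71]
L1: h(45,70)=(45*31+70)%997=468 h(19,91)=(19*31+91)%997=680 h(86,44)=(86*31+44)%997=716 h(35,56)=(35*31+56)%997=144 h(71,71)=(71*31+71)%997=278 -> [468, 680, 716, 144, 278]
L2: h(468,680)=(468*31+680)%997=233 h(716,144)=(716*31+144)%997=406 h(278,278)=(278*31+278)%997=920 -> [233, 406, 920]
L3: h(233,406)=(233*31+406)%997=650 h(920,920)=(920*31+920)%997=527 -> [650, 527]
L4: h(650,527)=(650*31+527)%997=737 -> [737]

Answer: 737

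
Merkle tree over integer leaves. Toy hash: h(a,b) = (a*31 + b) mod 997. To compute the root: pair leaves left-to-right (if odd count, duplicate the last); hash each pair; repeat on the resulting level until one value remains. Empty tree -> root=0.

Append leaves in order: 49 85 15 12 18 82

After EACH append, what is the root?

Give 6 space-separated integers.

Answer: 49 607 354 351 400 454

Derivation:
After append 49 (leaves=[49]):
  L0: [49]
  root=49
After append 85 (leaves=[49, 85]):
  L0: [49, 85]
  L1: h(49,85)=(49*31+85)%997=607 -> [607]
  root=607
After append 15 (leaves=[49, 85, 15]):
  L0: [49, 85, 15]
  L1: h(49,85)=(49*31+85)%997=607 h(15,15)=(15*31+15)%997=480 -> [607, 480]
  L2: h(607,480)=(607*31+480)%997=354 -> [354]
  root=354
After append 12 (leaves=[49, 85, 15, 12]):
  L0: [49, 85, 15, 12]
  L1: h(49,85)=(49*31+85)%997=607 h(15,12)=(15*31+12)%997=477 -> [607, 477]
  L2: h(607,477)=(607*31+477)%997=351 -> [351]
  root=351
After append 18 (leaves=[49, 85, 15, 12, 18]):
  L0: [49, 85, 15, 12, 18]
  L1: h(49,85)=(49*31+85)%997=607 h(15,12)=(15*31+12)%997=477 h(18,18)=(18*31+18)%997=576 -> [607, 477, 576]
  L2: h(607,477)=(607*31+477)%997=351 h(576,576)=(576*31+576)%997=486 -> [351, 486]
  L3: h(351,486)=(351*31+486)%997=400 -> [400]
  root=400
After append 82 (leaves=[49, 85, 15, 12, 18, 82]):
  L0: [49, 85, 15, 12, 18, 82]
  L1: h(49,85)=(49*31+85)%997=607 h(15,12)=(15*31+12)%997=477 h(18,82)=(18*31+82)%997=640 -> [607, 477, 640]
  L2: h(607,477)=(607*31+477)%997=351 h(640,640)=(640*31+640)%997=540 -> [351, 540]
  L3: h(351,540)=(351*31+540)%997=454 -> [454]
  root=454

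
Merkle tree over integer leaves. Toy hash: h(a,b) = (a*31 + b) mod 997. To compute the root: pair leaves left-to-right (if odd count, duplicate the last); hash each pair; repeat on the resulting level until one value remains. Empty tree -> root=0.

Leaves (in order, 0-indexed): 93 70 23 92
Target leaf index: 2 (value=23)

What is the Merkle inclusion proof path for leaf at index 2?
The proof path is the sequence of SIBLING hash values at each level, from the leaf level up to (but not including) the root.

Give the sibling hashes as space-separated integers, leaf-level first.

L0 (leaves): [93, 70, 23, 92], target index=2
L1: h(93,70)=(93*31+70)%997=959 [pair 0] h(23,92)=(23*31+92)%997=805 [pair 1] -> [959, 805]
  Sibling for proof at L0: 92
L2: h(959,805)=(959*31+805)%997=624 [pair 0] -> [624]
  Sibling for proof at L1: 959
Root: 624
Proof path (sibling hashes from leaf to root): [92, 959]

Answer: 92 959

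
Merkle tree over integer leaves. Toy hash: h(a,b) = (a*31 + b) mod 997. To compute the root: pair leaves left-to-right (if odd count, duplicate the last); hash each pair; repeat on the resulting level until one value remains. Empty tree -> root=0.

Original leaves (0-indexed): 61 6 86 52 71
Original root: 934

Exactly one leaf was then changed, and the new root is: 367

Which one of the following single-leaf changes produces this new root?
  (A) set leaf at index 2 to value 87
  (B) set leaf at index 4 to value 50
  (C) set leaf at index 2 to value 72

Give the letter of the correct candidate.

Answer: B

Derivation:
Original leaves: [61, 6, 86, 52, 71]
Target new root: 367
Try each candidate change and compute the resulting root:
Candidate A: set leaf[2] = 87 -> leaves = [61, 6, 87, 52, 71]
  L0: [61, 6, 87, 52, 71]
  L1: h(61,6)=(61*31+6)%997=900 h(87,52)=(87*31+52)%997=755 h(71,71)=(71*31+71)%997=278 -> [900, 755, 278]
  L2: h(900,755)=(900*31+755)%997=739 h(278,278)=(278*31+278)%997=920 -> [739, 920]
  L3: h(739,920)=(739*31+920)%997=898 -> [898]
  root = 898 != target 367
Candidate B: set leaf[4] = 50 -> leaves = [61, 6, 86, 52, 50]
  L0: [61, 6, 86, 52, 50]
  L1: h(61,6)=(61*31+6)%997=900 h(86,52)=(86*31+52)%997=724 h(50,50)=(50*31+50)%997=603 -> [900, 724, 603]
  L2: h(900,724)=(900*31+724)%997=708 h(603,603)=(603*31+603)%997=353 -> [708, 353]
  L3: h(708,353)=(708*31+353)%997=367 -> [367]
  root = 367 == target 367  ** MATCH **
Candidate C: set leaf[2] = 72 -> leaves = [61, 6, 72, 52, 71]
  L0: [61, 6, 72, 52, 71]
  L1: h(61,6)=(61*31+6)%997=900 h(72,52)=(72*31+52)%997=290 h(71,71)=(71*31+71)%997=278 -> [900, 290, 278]
  L2: h(900,290)=(900*31+290)%997=274 h(278,278)=(278*31+278)%997=920 -> [274, 920]
  L3: h(274,920)=(274*31+920)%997=441 -> [441]
  root = 441 != target 367
Candidate B produces the target root.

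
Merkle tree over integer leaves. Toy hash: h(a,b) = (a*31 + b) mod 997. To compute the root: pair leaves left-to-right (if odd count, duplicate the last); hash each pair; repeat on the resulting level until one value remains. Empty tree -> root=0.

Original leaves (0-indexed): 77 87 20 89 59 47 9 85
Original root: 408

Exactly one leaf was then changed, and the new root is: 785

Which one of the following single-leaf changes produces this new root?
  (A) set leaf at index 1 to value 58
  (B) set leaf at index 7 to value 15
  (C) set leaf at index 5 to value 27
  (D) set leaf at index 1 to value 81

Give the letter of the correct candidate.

Answer: C

Derivation:
Original leaves: [77, 87, 20, 89, 59, 47, 9, 85]
Target new root: 785
Try each candidate change and compute the resulting root:
Candidate A: set leaf[1] = 58 -> leaves = [77, 58, 20, 89, 59, 47, 9, 85]
  L0: [77, 58, 20, 89, 59, 47, 9, 85]
  L1: h(77,58)=(77*31+58)%997=451 h(20,89)=(20*31+89)%997=709 h(59,47)=(59*31+47)%997=879 h(9,85)=(9*31+85)%997=364 -> [451, 709, 879, 364]
  L2: h(451,709)=(451*31+709)%997=732 h(879,364)=(879*31+364)%997=694 -> [732, 694]
  L3: h(732,694)=(732*31+694)%997=455 -> [455]
  root = 455 != target 785
Candidate B: set leaf[7] = 15 -> leaves = [77, 87, 20, 89, 59, 47, 9, 15]
  L0: [77, 87, 20, 89, 59, 47, 9, 15]
  L1: h(77,87)=(77*31+87)%997=480 h(20,89)=(20*31+89)%997=709 h(59,47)=(59*31+47)%997=879 h(9,15)=(9*31+15)%997=294 -> [480, 709, 879, 294]
  L2: h(480,709)=(480*31+709)%997=634 h(879,294)=(879*31+294)%997=624 -> [634, 624]
  L3: h(634,624)=(634*31+624)%997=338 -> [338]
  root = 338 != target 785
Candidate C: set leaf[5] = 27 -> leaves = [77, 87, 20, 89, 59, 27, 9, 85]
  L0: [77, 87, 20, 89, 59, 27, 9, 85]
  L1: h(77,87)=(77*31+87)%997=480 h(20,89)=(20*31+89)%997=709 h(59,27)=(59*31+27)%997=859 h(9,85)=(9*31+85)%997=364 -> [480, 709, 859, 364]
  L2: h(480,709)=(480*31+709)%997=634 h(859,364)=(859*31+364)%997=74 -> [634, 74]
  L3: h(634,74)=(634*31+74)%997=785 -> [785]
  root = 785 == target 785  ** MATCH **
Candidate D: set leaf[1] = 81 -> leaves = [77, 81, 20, 89, 59, 47, 9, 85]
  L0: [77, 81, 20, 89, 59, 47, 9, 85]
  L1: h(77,81)=(77*31+81)%997=474 h(20,89)=(20*31+89)%997=709 h(59,47)=(59*31+47)%997=879 h(9,85)=(9*31+85)%997=364 -> [474, 709, 879, 364]
  L2: h(474,709)=(474*31+709)%997=448 h(879,364)=(879*31+364)%997=694 -> [448, 694]
  L3: h(448,694)=(448*31+694)%997=624 -> [624]
  root = 624 != target 785
Candidate C produces the target root.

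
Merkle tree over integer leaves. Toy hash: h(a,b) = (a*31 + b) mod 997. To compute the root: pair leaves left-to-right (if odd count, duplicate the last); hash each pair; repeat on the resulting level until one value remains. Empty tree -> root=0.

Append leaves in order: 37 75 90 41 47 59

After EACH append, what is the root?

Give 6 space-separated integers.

After append 37 (leaves=[37]):
  L0: [37]
  root=37
After append 75 (leaves=[37, 75]):
  L0: [37, 75]
  L1: h(37,75)=(37*31+75)%997=225 -> [225]
  root=225
After append 90 (leaves=[37, 75, 90]):
  L0: [37, 75, 90]
  L1: h(37,75)=(37*31+75)%997=225 h(90,90)=(90*31+90)%997=886 -> [225, 886]
  L2: h(225,886)=(225*31+886)%997=882 -> [882]
  root=882
After append 41 (leaves=[37, 75, 90, 41]):
  L0: [37, 75, 90, 41]
  L1: h(37,75)=(37*31+75)%997=225 h(90,41)=(90*31+41)%997=837 -> [225, 837]
  L2: h(225,837)=(225*31+837)%997=833 -> [833]
  root=833
After append 47 (leaves=[37, 75, 90, 41, 47]):
  L0: [37, 75, 90, 41, 47]
  L1: h(37,75)=(37*31+75)%997=225 h(90,41)=(90*31+41)%997=837 h(47,47)=(47*31+47)%997=507 -> [225, 837, 507]
  L2: h(225,837)=(225*31+837)%997=833 h(507,507)=(507*31+507)%997=272 -> [833, 272]
  L3: h(833,272)=(833*31+272)%997=173 -> [173]
  root=173
After append 59 (leaves=[37, 75, 90, 41, 47, 59]):
  L0: [37, 75, 90, 41, 47, 59]
  L1: h(37,75)=(37*31+75)%997=225 h(90,41)=(90*31+41)%997=837 h(47,59)=(47*31+59)%997=519 -> [225, 837, 519]
  L2: h(225,837)=(225*31+837)%997=833 h(519,519)=(519*31+519)%997=656 -> [833, 656]
  L3: h(833,656)=(833*31+656)%997=557 -> [557]
  root=557

Answer: 37 225 882 833 173 557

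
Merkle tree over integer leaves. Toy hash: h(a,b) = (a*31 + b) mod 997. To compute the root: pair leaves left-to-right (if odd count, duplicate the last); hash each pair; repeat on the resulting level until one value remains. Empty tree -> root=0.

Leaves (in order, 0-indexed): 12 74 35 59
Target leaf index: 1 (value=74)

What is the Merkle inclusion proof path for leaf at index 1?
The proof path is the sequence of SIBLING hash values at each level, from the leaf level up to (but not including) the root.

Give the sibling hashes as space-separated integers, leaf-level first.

L0 (leaves): [12, 74, 35, 59], target index=1
L1: h(12,74)=(12*31+74)%997=446 [pair 0] h(35,59)=(35*31+59)%997=147 [pair 1] -> [446, 147]
  Sibling for proof at L0: 12
L2: h(446,147)=(446*31+147)%997=15 [pair 0] -> [15]
  Sibling for proof at L1: 147
Root: 15
Proof path (sibling hashes from leaf to root): [12, 147]

Answer: 12 147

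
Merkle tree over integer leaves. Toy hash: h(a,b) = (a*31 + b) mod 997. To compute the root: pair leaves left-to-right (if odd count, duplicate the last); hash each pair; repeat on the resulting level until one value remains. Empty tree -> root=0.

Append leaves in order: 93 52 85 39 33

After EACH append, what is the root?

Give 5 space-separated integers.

Answer: 93 941 984 938 59

Derivation:
After append 93 (leaves=[93]):
  L0: [93]
  root=93
After append 52 (leaves=[93, 52]):
  L0: [93, 52]
  L1: h(93,52)=(93*31+52)%997=941 -> [941]
  root=941
After append 85 (leaves=[93, 52, 85]):
  L0: [93, 52, 85]
  L1: h(93,52)=(93*31+52)%997=941 h(85,85)=(85*31+85)%997=726 -> [941, 726]
  L2: h(941,726)=(941*31+726)%997=984 -> [984]
  root=984
After append 39 (leaves=[93, 52, 85, 39]):
  L0: [93, 52, 85, 39]
  L1: h(93,52)=(93*31+52)%997=941 h(85,39)=(85*31+39)%997=680 -> [941, 680]
  L2: h(941,680)=(941*31+680)%997=938 -> [938]
  root=938
After append 33 (leaves=[93, 52, 85, 39, 33]):
  L0: [93, 52, 85, 39, 33]
  L1: h(93,52)=(93*31+52)%997=941 h(85,39)=(85*31+39)%997=680 h(33,33)=(33*31+33)%997=59 -> [941, 680, 59]
  L2: h(941,680)=(941*31+680)%997=938 h(59,59)=(59*31+59)%997=891 -> [938, 891]
  L3: h(938,891)=(938*31+891)%997=59 -> [59]
  root=59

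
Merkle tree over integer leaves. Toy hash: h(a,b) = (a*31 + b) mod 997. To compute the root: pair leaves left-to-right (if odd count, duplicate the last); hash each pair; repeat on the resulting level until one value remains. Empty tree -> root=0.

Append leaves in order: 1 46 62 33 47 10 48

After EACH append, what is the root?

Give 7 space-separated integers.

Answer: 1 77 383 354 279 92 161

Derivation:
After append 1 (leaves=[1]):
  L0: [1]
  root=1
After append 46 (leaves=[1, 46]):
  L0: [1, 46]
  L1: h(1,46)=(1*31+46)%997=77 -> [77]
  root=77
After append 62 (leaves=[1, 46, 62]):
  L0: [1, 46, 62]
  L1: h(1,46)=(1*31+46)%997=77 h(62,62)=(62*31+62)%997=987 -> [77, 987]
  L2: h(77,987)=(77*31+987)%997=383 -> [383]
  root=383
After append 33 (leaves=[1, 46, 62, 33]):
  L0: [1, 46, 62, 33]
  L1: h(1,46)=(1*31+46)%997=77 h(62,33)=(62*31+33)%997=958 -> [77, 958]
  L2: h(77,958)=(77*31+958)%997=354 -> [354]
  root=354
After append 47 (leaves=[1, 46, 62, 33, 47]):
  L0: [1, 46, 62, 33, 47]
  L1: h(1,46)=(1*31+46)%997=77 h(62,33)=(62*31+33)%997=958 h(47,47)=(47*31+47)%997=507 -> [77, 958, 507]
  L2: h(77,958)=(77*31+958)%997=354 h(507,507)=(507*31+507)%997=272 -> [354, 272]
  L3: h(354,272)=(354*31+272)%997=279 -> [279]
  root=279
After append 10 (leaves=[1, 46, 62, 33, 47, 10]):
  L0: [1, 46, 62, 33, 47, 10]
  L1: h(1,46)=(1*31+46)%997=77 h(62,33)=(62*31+33)%997=958 h(47,10)=(47*31+10)%997=470 -> [77, 958, 470]
  L2: h(77,958)=(77*31+958)%997=354 h(470,470)=(470*31+470)%997=85 -> [354, 85]
  L3: h(354,85)=(354*31+85)%997=92 -> [92]
  root=92
After append 48 (leaves=[1, 46, 62, 33, 47, 10, 48]):
  L0: [1, 46, 62, 33, 47, 10, 48]
  L1: h(1,46)=(1*31+46)%997=77 h(62,33)=(62*31+33)%997=958 h(47,10)=(47*31+10)%997=470 h(48,48)=(48*31+48)%997=539 -> [77, 958, 470, 539]
  L2: h(77,958)=(77*31+958)%997=354 h(470,539)=(470*31+539)%997=154 -> [354, 154]
  L3: h(354,154)=(354*31+154)%997=161 -> [161]
  root=161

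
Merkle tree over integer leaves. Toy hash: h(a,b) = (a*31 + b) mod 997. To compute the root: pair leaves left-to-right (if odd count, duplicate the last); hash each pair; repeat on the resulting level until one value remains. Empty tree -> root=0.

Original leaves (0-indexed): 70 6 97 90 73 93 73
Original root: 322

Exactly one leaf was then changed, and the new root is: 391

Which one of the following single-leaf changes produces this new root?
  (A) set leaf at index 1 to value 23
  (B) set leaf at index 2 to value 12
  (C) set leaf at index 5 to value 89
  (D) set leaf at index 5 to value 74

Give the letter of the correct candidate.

Original leaves: [70, 6, 97, 90, 73, 93, 73]
Target new root: 391
Try each candidate change and compute the resulting root:
Candidate A: set leaf[1] = 23 -> leaves = [70, 23, 97, 90, 73, 93, 73]
  L0: [70, 23, 97, 90, 73, 93, 73]
  L1: h(70,23)=(70*31+23)%997=199 h(97,90)=(97*31+90)%997=106 h(73,93)=(73*31+93)%997=362 h(73,73)=(73*31+73)%997=342 -> [199, 106, 362, 342]
  L2: h(199,106)=(199*31+106)%997=293 h(362,342)=(362*31+342)%997=597 -> [293, 597]
  L3: h(293,597)=(293*31+597)%997=707 -> [707]
  root = 707 != target 391
Candidate B: set leaf[2] = 12 -> leaves = [70, 6, 12, 90, 73, 93, 73]
  L0: [70, 6, 12, 90, 73, 93, 73]
  L1: h(70,6)=(70*31+6)%997=182 h(12,90)=(12*31+90)%997=462 h(73,93)=(73*31+93)%997=362 h(73,73)=(73*31+73)%997=342 -> [182, 462, 362, 342]
  L2: h(182,462)=(182*31+462)%997=122 h(362,342)=(362*31+342)%997=597 -> [122, 597]
  L3: h(122,597)=(122*31+597)%997=391 -> [391]
  root = 391 == target 391  ** MATCH **
Candidate C: set leaf[5] = 89 -> leaves = [70, 6, 97, 90, 73, 89, 73]
  L0: [70, 6, 97, 90, 73, 89, 73]
  L1: h(70,6)=(70*31+6)%997=182 h(97,90)=(97*31+90)%997=106 h(73,89)=(73*31+89)%997=358 h(73,73)=(73*31+73)%997=342 -> [182, 106, 358, 342]
  L2: h(182,106)=(182*31+106)%997=763 h(358,342)=(358*31+342)%997=473 -> [763, 473]
  L3: h(763,473)=(763*31+473)%997=198 -> [198]
  root = 198 != target 391
Candidate D: set leaf[5] = 74 -> leaves = [70, 6, 97, 90, 73, 74, 73]
  L0: [70, 6, 97, 90, 73, 74, 73]
  L1: h(70,6)=(70*31+6)%997=182 h(97,90)=(97*31+90)%997=106 h(73,74)=(73*31+74)%997=343 h(73,73)=(73*31+73)%997=342 -> [182, 106, 343, 342]
  L2: h(182,106)=(182*31+106)%997=763 h(343,342)=(343*31+342)%997=8 -> [763, 8]
  L3: h(763,8)=(763*31+8)%997=730 -> [730]
  root = 730 != target 391
Candidate B produces the target root.

Answer: B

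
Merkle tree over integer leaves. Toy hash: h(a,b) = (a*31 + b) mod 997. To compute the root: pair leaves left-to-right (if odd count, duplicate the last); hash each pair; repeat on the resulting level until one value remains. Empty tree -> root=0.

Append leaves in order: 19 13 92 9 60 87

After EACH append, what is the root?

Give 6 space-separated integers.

Answer: 19 602 669 586 843 710

Derivation:
After append 19 (leaves=[19]):
  L0: [19]
  root=19
After append 13 (leaves=[19, 13]):
  L0: [19, 13]
  L1: h(19,13)=(19*31+13)%997=602 -> [602]
  root=602
After append 92 (leaves=[19, 13, 92]):
  L0: [19, 13, 92]
  L1: h(19,13)=(19*31+13)%997=602 h(92,92)=(92*31+92)%997=950 -> [602, 950]
  L2: h(602,950)=(602*31+950)%997=669 -> [669]
  root=669
After append 9 (leaves=[19, 13, 92, 9]):
  L0: [19, 13, 92, 9]
  L1: h(19,13)=(19*31+13)%997=602 h(92,9)=(92*31+9)%997=867 -> [602, 867]
  L2: h(602,867)=(602*31+867)%997=586 -> [586]
  root=586
After append 60 (leaves=[19, 13, 92, 9, 60]):
  L0: [19, 13, 92, 9, 60]
  L1: h(19,13)=(19*31+13)%997=602 h(92,9)=(92*31+9)%997=867 h(60,60)=(60*31+60)%997=923 -> [602, 867, 923]
  L2: h(602,867)=(602*31+867)%997=586 h(923,923)=(923*31+923)%997=623 -> [586, 623]
  L3: h(586,623)=(586*31+623)%997=843 -> [843]
  root=843
After append 87 (leaves=[19, 13, 92, 9, 60, 87]):
  L0: [19, 13, 92, 9, 60, 87]
  L1: h(19,13)=(19*31+13)%997=602 h(92,9)=(92*31+9)%997=867 h(60,87)=(60*31+87)%997=950 -> [602, 867, 950]
  L2: h(602,867)=(602*31+867)%997=586 h(950,950)=(950*31+950)%997=490 -> [586, 490]
  L3: h(586,490)=(586*31+490)%997=710 -> [710]
  root=710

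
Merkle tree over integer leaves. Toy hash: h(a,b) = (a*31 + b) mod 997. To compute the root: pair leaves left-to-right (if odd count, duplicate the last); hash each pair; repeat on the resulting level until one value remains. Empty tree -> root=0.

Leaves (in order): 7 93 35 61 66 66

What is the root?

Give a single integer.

L0: [7, 93, 35, 61, 66, 66]
L1: h(7,93)=(7*31+93)%997=310 h(35,61)=(35*31+61)%997=149 h(66,66)=(66*31+66)%997=118 -> [310, 149, 118]
L2: h(310,149)=(310*31+149)%997=786 h(118,118)=(118*31+118)%997=785 -> [786, 785]
L3: h(786,785)=(786*31+785)%997=226 -> [226]

Answer: 226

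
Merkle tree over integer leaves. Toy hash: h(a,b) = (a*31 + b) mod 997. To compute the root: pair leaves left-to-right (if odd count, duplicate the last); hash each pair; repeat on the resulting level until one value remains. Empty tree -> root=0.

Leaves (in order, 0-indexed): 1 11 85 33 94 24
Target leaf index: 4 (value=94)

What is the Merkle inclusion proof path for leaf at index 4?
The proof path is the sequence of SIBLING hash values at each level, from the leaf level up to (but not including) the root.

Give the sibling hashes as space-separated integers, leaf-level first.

L0 (leaves): [1, 11, 85, 33, 94, 24], target index=4
L1: h(1,11)=(1*31+11)%997=42 [pair 0] h(85,33)=(85*31+33)%997=674 [pair 1] h(94,24)=(94*31+24)%997=944 [pair 2] -> [42, 674, 944]
  Sibling for proof at L0: 24
L2: h(42,674)=(42*31+674)%997=979 [pair 0] h(944,944)=(944*31+944)%997=298 [pair 1] -> [979, 298]
  Sibling for proof at L1: 944
L3: h(979,298)=(979*31+298)%997=737 [pair 0] -> [737]
  Sibling for proof at L2: 979
Root: 737
Proof path (sibling hashes from leaf to root): [24, 944, 979]

Answer: 24 944 979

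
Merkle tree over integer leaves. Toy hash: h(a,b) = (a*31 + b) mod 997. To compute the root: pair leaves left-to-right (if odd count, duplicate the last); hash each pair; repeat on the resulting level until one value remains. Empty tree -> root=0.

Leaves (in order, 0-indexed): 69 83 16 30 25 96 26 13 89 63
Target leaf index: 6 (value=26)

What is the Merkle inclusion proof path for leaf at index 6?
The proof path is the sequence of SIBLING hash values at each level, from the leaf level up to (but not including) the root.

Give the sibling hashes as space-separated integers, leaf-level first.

Answer: 13 871 615 422

Derivation:
L0 (leaves): [69, 83, 16, 30, 25, 96, 26, 13, 89, 63], target index=6
L1: h(69,83)=(69*31+83)%997=228 [pair 0] h(16,30)=(16*31+30)%997=526 [pair 1] h(25,96)=(25*31+96)%997=871 [pair 2] h(26,13)=(26*31+13)%997=819 [pair 3] h(89,63)=(89*31+63)%997=828 [pair 4] -> [228, 526, 871, 819, 828]
  Sibling for proof at L0: 13
L2: h(228,526)=(228*31+526)%997=615 [pair 0] h(871,819)=(871*31+819)%997=901 [pair 1] h(828,828)=(828*31+828)%997=574 [pair 2] -> [615, 901, 574]
  Sibling for proof at L1: 871
L3: h(615,901)=(615*31+901)%997=26 [pair 0] h(574,574)=(574*31+574)%997=422 [pair 1] -> [26, 422]
  Sibling for proof at L2: 615
L4: h(26,422)=(26*31+422)%997=231 [pair 0] -> [231]
  Sibling for proof at L3: 422
Root: 231
Proof path (sibling hashes from leaf to root): [13, 871, 615, 422]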